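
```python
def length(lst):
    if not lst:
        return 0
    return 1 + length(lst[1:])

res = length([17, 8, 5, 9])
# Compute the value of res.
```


length([17, 8, 5, 9])
= 1 + length([8, 5, 9])
= 1 + 1 + length([5, 9])
= 1 + 1 + 1 + length([9])
= 1 + 1 + 1 + 1 + length([])
= 1 + 1 + 1 + 1 + 0
= 4


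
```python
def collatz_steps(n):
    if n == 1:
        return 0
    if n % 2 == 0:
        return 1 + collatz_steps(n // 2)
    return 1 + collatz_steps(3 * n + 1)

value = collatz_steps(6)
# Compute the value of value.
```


collatz_steps(6)
6 is even -> collatz_steps(3)
3 is odd -> 3*3+1 = 10 -> collatz_steps(10)
10 is even -> collatz_steps(5)
5 is odd -> 3*5+1 = 16 -> collatz_steps(16)
16 is even -> collatz_steps(8)
8 is even -> collatz_steps(4)
4 is even -> collatz_steps(2)
2 is even -> collatz_steps(1)
Reached 1 after 8 steps
= 8


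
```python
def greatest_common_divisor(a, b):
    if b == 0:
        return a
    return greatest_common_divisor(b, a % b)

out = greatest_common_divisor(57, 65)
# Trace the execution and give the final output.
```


greatest_common_divisor(57, 65)
= greatest_common_divisor(65, 57 % 65) = greatest_common_divisor(65, 57)
= greatest_common_divisor(57, 65 % 57) = greatest_common_divisor(57, 8)
= greatest_common_divisor(8, 57 % 8) = greatest_common_divisor(8, 1)
= greatest_common_divisor(1, 8 % 1) = greatest_common_divisor(1, 0)
b == 0, return a = 1


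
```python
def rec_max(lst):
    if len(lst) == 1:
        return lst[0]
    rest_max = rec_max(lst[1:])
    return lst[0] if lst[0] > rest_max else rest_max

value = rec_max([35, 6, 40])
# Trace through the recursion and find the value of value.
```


rec_max([35, 6, 40])
= compare 35 with rec_max([6, 40])
= compare 6 with rec_max([40])
Base: rec_max([40]) = 40
compare 6 with 40: max = 40
compare 35 with 40: max = 40
= 40


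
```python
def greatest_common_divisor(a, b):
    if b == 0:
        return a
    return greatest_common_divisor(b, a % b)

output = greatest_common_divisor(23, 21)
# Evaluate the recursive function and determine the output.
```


greatest_common_divisor(23, 21)
= greatest_common_divisor(21, 23 % 21) = greatest_common_divisor(21, 2)
= greatest_common_divisor(2, 21 % 2) = greatest_common_divisor(2, 1)
= greatest_common_divisor(1, 2 % 1) = greatest_common_divisor(1, 0)
b == 0, return a = 1


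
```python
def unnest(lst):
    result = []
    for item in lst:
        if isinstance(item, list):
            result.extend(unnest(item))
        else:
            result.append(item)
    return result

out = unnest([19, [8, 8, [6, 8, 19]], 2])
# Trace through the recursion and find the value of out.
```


unnest([19, [8, 8, [6, 8, 19]], 2])
Processing each element:
  19 is not a list -> append 19
  [8, 8, [6, 8, 19]] is a list -> unnest recursively -> [8, 8, 6, 8, 19]
  2 is not a list -> append 2
= [19, 8, 8, 6, 8, 19, 2]


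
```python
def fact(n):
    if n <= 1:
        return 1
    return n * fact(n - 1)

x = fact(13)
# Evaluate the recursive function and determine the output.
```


fact(13)
= 13 * fact(12)
= 13 * 12 * fact(11)
= 13 * 12 * 11 * fact(10)
= 13 * 12 * 11 * 10 * fact(9)
= 13 * 12 * 11 * 10 * 9 * fact(8)
= 13 * 12 * 11 * 10 * 9 * 8 * fact(7)
= 13 * 12 * 11 * 10 * 9 * 8 * 7 * fact(6)
= 13 * 12 * 11 * 10 * 9 * 8 * 7 * 6 * fact(5)
= 13 * 12 * 11 * 10 * 9 * 8 * 7 * 6 * 5 * fact(4)
= 13 * 12 * 11 * 10 * 9 * 8 * 7 * 6 * 5 * 4 * fact(3)
= 13 * 12 * 11 * 10 * 9 * 8 * 7 * 6 * 5 * 4 * 3 * fact(2)
= 13 * 12 * 11 * 10 * 9 * 8 * 7 * 6 * 5 * 4 * 3 * 2 * fact(1)
= 13 * 12 * 11 * 10 * 9 * 8 * 7 * 6 * 5 * 4 * 3 * 2 * 1
= 6227020800


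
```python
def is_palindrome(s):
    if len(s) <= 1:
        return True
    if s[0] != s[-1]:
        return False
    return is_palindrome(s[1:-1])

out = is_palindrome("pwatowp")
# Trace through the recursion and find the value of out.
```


is_palindrome("pwatowp")
"pwatowp": s[0]='p' == s[-1]='p' -> is_palindrome("watow")
"watow": s[0]='w' == s[-1]='w' -> is_palindrome("ato")
"ato": s[0]='a' != s[-1]='o' -> False
= False


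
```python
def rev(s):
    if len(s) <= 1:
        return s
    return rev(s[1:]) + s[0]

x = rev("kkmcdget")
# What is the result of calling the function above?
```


rev("kkmcdget")
= rev("kmcdget") + "k"
= rev("mcdget") + "k" + "k"
= rev("cdget") + "m" + "k" + "k"
= rev("dget") + "c" + "m" + "k" + "k"
= rev("get") + "d" + "c" + "m" + "k" + "k"
= rev("et") + "g" + "d" + "c" + "m" + "k" + "k"
= rev("t") + "e" + "g" + "d" + "c" + "m" + "k" + "k"
= "t" + "e" + "g" + "d" + "c" + "m" + "k" + "k"
= "tegdcmkk"


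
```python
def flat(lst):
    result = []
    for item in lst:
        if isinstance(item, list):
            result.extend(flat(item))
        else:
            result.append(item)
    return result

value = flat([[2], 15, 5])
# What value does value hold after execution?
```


flat([[2], 15, 5])
Processing each element:
  [2] is a list -> flat recursively -> [2]
  15 is not a list -> append 15
  5 is not a list -> append 5
= [2, 15, 5]


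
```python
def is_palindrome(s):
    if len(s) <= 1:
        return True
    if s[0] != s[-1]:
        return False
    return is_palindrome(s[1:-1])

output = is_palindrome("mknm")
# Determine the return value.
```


is_palindrome("mknm")
"mknm": s[0]='m' == s[-1]='m' -> is_palindrome("kn")
"kn": s[0]='k' != s[-1]='n' -> False
= False


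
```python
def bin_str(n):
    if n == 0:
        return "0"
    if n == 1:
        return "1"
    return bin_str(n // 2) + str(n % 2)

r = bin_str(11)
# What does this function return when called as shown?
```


bin_str(11)
= bin_str(5) + "1"
= bin_str(2) + "1" + "1"
= bin_str(1) + "0" + "1" + "1"
= "1" + "0" + "1" + "1"
= "1011"


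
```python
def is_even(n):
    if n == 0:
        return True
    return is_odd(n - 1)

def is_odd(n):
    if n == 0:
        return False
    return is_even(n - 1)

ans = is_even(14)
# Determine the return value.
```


is_even(14)
= is_odd(13)
= is_even(12)
= is_odd(11)
= is_even(10)
= is_odd(9)
= is_even(8)
= is_odd(7)
= is_even(6)
= is_odd(5)
= is_even(4)
= is_odd(3)
= is_even(2)
= is_odd(1)
= is_even(0)
n == 0: return True
= True


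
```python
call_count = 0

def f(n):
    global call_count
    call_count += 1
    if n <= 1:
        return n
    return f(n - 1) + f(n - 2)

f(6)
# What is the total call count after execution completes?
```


f(6) calls f(5) and f(4); each non-base call branches into two more.
Let C(k) = total number of calls made by f(k), including the call to f(k) itself.
Base cases: C(0) = 1, C(1) = 1
Recurrence: C(k) = 1 + C(k-1) + C(k-2)
  C(2) = 1 + C(1) + C(0) = 1 + 1 + 1 = 3
  C(3) = 1 + C(2) + C(1) = 1 + 3 + 1 = 5
  C(4) = 1 + C(3) + C(2) = 1 + 5 + 3 = 9
  C(5) = 1 + C(4) + C(3) = 1 + 9 + 5 = 15
  C(6) = 1 + C(5) + C(4) = 1 + 15 + 9 = 25
Total calls = C(6) = 25


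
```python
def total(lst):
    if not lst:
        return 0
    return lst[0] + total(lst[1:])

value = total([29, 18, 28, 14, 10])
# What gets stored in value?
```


total([29, 18, 28, 14, 10])
= 29 + total([18, 28, 14, 10])
= 29 + 18 + total([28, 14, 10])
= 29 + 18 + 28 + total([14, 10])
= 29 + 18 + 28 + 14 + total([10])
= 29 + 18 + 28 + 14 + 10 + total([])
= 29 + 18 + 28 + 14 + 10 + 0
= 99


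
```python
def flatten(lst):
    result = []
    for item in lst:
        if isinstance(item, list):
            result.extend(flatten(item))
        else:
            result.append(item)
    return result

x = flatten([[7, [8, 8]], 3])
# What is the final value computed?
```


flatten([[7, [8, 8]], 3])
Processing each element:
  [7, [8, 8]] is a list -> flatten recursively -> [7, 8, 8]
  3 is not a list -> append 3
= [7, 8, 8, 3]


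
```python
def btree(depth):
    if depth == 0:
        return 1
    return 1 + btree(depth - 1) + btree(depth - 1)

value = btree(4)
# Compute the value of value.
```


btree(4)
= 1 + btree(3) + btree(3)
= 1 + 2 * btree(3)
btree(k) = 2^(k+1) - 1
btree(0) = 1
btree(1) = 3
btree(2) = 7
btree(3) = 15
btree(4) = 31
btree(4) = 2^5 - 1 = 31


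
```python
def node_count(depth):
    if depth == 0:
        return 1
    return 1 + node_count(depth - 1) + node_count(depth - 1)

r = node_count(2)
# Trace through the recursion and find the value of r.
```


node_count(2)
= 1 + node_count(1) + node_count(1)
= 1 + 2 * node_count(1)
node_count(k) = 2^(k+1) - 1
node_count(0) = 1
node_count(1) = 3
node_count(2) = 7
node_count(2) = 2^3 - 1 = 7


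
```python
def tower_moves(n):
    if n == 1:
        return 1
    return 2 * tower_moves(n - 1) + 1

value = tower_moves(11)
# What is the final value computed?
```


tower_moves(11)
= 2 * tower_moves(10) + 1
= 2 * (2 * tower_moves(9) + 1) + 1
= 2 * (2 * (2 * tower_moves(8) + 1) + 1) + 1
= 2 * (2 * (2 * (2 * tower_moves(7) + 1) + 1) + 1) + 1
= 2 * (2 * (2 * (2 * (2 * tower_moves(6) + 1) + 1) + 1) + 1) + 1
= 2 * (2 * (2 * (2 * (2 * (2 * tower_moves(5) + 1) + 1) + 1) + 1) + 1) + 1
= 2 * (2 * (2 * (2 * (2 * (2 * (2 * tower_moves(4) + 1) + 1) + 1) + 1) + 1) + 1) + 1
= 2 * (2 * (2 * (2 * (2 * (2 * (2 * (2 * tower_moves(3) + 1) + 1) + 1) + 1) + 1) + 1) + 1) + 1
= 2 * (2 * (2 * (2 * (2 * (2 * (2 * (2 * (2 * tower_moves(2) + 1) + 1) + 1) + 1) + 1) + 1) + 1) + 1) + 1
= 2 * (2 * (2 * (2 * (2 * (2 * (2 * (2 * (2 * (2 * tower_moves(1) + 1) + 1) + 1) + 1) + 1) + 1) + 1) + 1) + 1) + 1
Now compute bottom-up:
tower_moves(1) = 1
tower_moves(2) = 2 * 1 + 1 = 3
tower_moves(3) = 2 * 3 + 1 = 7
tower_moves(4) = 2 * 7 + 1 = 15
tower_moves(5) = 2 * 15 + 1 = 31
tower_moves(6) = 2 * 31 + 1 = 63
tower_moves(7) = 2 * 63 + 1 = 127
tower_moves(8) = 2 * 127 + 1 = 255
tower_moves(9) = 2 * 255 + 1 = 511
tower_moves(10) = 2 * 511 + 1 = 1023
tower_moves(11) = 2 * 1023 + 1 = 2047
= 2047


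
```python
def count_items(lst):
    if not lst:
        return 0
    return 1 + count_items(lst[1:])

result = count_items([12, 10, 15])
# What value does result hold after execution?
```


count_items([12, 10, 15])
= 1 + count_items([10, 15])
= 1 + 1 + count_items([15])
= 1 + 1 + 1 + count_items([])
= 1 + 1 + 1 + 0
= 3


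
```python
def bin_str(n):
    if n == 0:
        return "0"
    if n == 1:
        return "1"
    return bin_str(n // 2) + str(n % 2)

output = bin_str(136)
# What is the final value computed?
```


bin_str(136)
= bin_str(68) + "0"
= bin_str(34) + "0" + "0"
= bin_str(17) + "0" + "0" + "0"
= bin_str(8) + "1" + "0" + "0" + "0"
= bin_str(4) + "0" + "1" + "0" + "0" + "0"
= bin_str(2) + "0" + "0" + "1" + "0" + "0" + "0"
= bin_str(1) + "0" + "0" + "0" + "1" + "0" + "0" + "0"
= "1" + "0" + "0" + "0" + "1" + "0" + "0" + "0"
= "10001000"


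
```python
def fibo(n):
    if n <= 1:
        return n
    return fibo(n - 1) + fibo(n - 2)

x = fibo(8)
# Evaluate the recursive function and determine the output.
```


fibo(8)
= fibo(7) + fibo(6)
= (fibo(6) + fibo(5)) + fibo(6)
Computing bottom-up: fibo(0)=0, fibo(1)=1, fibo(2)=1, fibo(3)=2, fibo(4)=3, fibo(5)=5, fibo(6)=8, fibo(7)=13, fibo(8)=21
= 21


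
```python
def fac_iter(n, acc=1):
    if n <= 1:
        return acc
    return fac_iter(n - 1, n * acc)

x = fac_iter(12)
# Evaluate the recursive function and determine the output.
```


fac_iter(12, 1)
= fac_iter(11, 12 * 1) = fac_iter(11, 12)
= fac_iter(10, 11 * 12) = fac_iter(10, 132)
= fac_iter(9, 10 * 132) = fac_iter(9, 1320)
= fac_iter(8, 9 * 1320) = fac_iter(8, 11880)
= fac_iter(7, 8 * 11880) = fac_iter(7, 95040)
= fac_iter(6, 7 * 95040) = fac_iter(6, 665280)
= fac_iter(5, 6 * 665280) = fac_iter(5, 3991680)
= fac_iter(4, 5 * 3991680) = fac_iter(4, 19958400)
= fac_iter(3, 4 * 19958400) = fac_iter(3, 79833600)
= fac_iter(2, 3 * 79833600) = fac_iter(2, 239500800)
= fac_iter(1, 2 * 239500800) = fac_iter(1, 479001600)
n <= 1, return acc = 479001600


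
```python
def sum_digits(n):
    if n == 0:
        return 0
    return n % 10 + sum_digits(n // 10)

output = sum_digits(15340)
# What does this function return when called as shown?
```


sum_digits(15340)
= 0 + sum_digits(1534)
= 0 + 4 + sum_digits(153)
= 0 + 4 + 3 + sum_digits(15)
= 0 + 4 + 3 + 5 + sum_digits(1)
= 0 + 4 + 3 + 5 + 1 + sum_digits(0)
= 0 + 4 + 3 + 5 + 1 + 0
= 13


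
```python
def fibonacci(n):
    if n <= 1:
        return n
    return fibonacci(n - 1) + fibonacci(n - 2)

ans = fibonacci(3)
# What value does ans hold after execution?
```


fibonacci(3)
= fibonacci(2) + fibonacci(1)
Computing bottom-up: fibonacci(0)=0, fibonacci(1)=1, fibonacci(2)=1, fibonacci(3)=2
= 2


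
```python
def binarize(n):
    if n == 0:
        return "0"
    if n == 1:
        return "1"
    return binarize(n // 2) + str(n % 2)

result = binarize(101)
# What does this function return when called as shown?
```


binarize(101)
= binarize(50) + "1"
= binarize(25) + "0" + "1"
= binarize(12) + "1" + "0" + "1"
= binarize(6) + "0" + "1" + "0" + "1"
= binarize(3) + "0" + "0" + "1" + "0" + "1"
= binarize(1) + "1" + "0" + "0" + "1" + "0" + "1"
= "1" + "1" + "0" + "0" + "1" + "0" + "1"
= "1100101"


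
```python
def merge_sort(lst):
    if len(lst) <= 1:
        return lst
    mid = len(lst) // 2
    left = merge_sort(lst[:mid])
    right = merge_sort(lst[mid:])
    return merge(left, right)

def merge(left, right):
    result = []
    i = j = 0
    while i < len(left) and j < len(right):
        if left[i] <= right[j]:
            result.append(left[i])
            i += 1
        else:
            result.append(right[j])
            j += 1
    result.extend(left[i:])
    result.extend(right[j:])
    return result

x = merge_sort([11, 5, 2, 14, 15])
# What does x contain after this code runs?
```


merge_sort([11, 5, 2, 14, 15])
Split into [11, 5] and [2, 14, 15]
Left sorted: [5, 11]
Right sorted: [2, 14, 15]
Merge [5, 11] and [2, 14, 15]
= [2, 5, 11, 14, 15]


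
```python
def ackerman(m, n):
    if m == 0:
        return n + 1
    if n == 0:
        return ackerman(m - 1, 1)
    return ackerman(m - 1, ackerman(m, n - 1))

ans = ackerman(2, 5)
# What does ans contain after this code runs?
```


ackerman(2, 5)
= ackerman(1, ackerman(2, 4))
First compute ackerman(2, 4) = 11
= ackerman(1, 11)
= 13


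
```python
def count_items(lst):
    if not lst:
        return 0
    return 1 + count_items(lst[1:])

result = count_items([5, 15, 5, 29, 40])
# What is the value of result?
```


count_items([5, 15, 5, 29, 40])
= 1 + count_items([15, 5, 29, 40])
= 1 + 1 + count_items([5, 29, 40])
= 1 + 1 + 1 + count_items([29, 40])
= 1 + 1 + 1 + 1 + count_items([40])
= 1 + 1 + 1 + 1 + 1 + count_items([])
= 1 + 1 + 1 + 1 + 1 + 0
= 5


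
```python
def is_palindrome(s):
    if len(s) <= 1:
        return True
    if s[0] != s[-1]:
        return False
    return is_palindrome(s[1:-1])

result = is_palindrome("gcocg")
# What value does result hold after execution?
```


is_palindrome("gcocg")
"gcocg": s[0]='g' == s[-1]='g' -> is_palindrome("coc")
"coc": s[0]='c' == s[-1]='c' -> is_palindrome("o")
"o": len <= 1 -> True
= True


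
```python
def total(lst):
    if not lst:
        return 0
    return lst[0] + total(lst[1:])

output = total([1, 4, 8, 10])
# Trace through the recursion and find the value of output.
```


total([1, 4, 8, 10])
= 1 + total([4, 8, 10])
= 1 + 4 + total([8, 10])
= 1 + 4 + 8 + total([10])
= 1 + 4 + 8 + 10 + total([])
= 1 + 4 + 8 + 10 + 0
= 23


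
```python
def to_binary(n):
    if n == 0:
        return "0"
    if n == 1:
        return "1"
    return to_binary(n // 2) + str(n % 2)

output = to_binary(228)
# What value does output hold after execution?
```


to_binary(228)
= to_binary(114) + "0"
= to_binary(57) + "0" + "0"
= to_binary(28) + "1" + "0" + "0"
= to_binary(14) + "0" + "1" + "0" + "0"
= to_binary(7) + "0" + "0" + "1" + "0" + "0"
= to_binary(3) + "1" + "0" + "0" + "1" + "0" + "0"
= to_binary(1) + "1" + "1" + "0" + "0" + "1" + "0" + "0"
= "1" + "1" + "1" + "0" + "0" + "1" + "0" + "0"
= "11100100"


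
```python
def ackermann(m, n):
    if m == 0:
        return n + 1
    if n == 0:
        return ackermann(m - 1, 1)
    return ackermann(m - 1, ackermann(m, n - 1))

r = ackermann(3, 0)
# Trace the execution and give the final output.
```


ackermann(3, 0)
n == 0: return ackermann(2, 1)
= ackermann(2, 1) = 5
= 5


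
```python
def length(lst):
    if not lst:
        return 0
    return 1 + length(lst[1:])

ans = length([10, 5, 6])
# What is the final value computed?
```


length([10, 5, 6])
= 1 + length([5, 6])
= 1 + 1 + length([6])
= 1 + 1 + 1 + length([])
= 1 + 1 + 1 + 0
= 3


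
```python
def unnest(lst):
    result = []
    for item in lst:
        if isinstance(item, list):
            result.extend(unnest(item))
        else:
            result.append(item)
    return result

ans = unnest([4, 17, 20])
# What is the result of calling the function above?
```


unnest([4, 17, 20])
Processing each element:
  4 is not a list -> append 4
  17 is not a list -> append 17
  20 is not a list -> append 20
= [4, 17, 20]


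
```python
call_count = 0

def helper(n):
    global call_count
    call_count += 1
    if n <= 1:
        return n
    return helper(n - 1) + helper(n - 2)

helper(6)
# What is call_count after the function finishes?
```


helper(6) calls helper(5) and helper(4); each non-base call branches into two more.
Let C(k) = total number of calls made by helper(k), including the call to helper(k) itself.
Base cases: C(0) = 1, C(1) = 1
Recurrence: C(k) = 1 + C(k-1) + C(k-2)
  C(2) = 1 + C(1) + C(0) = 1 + 1 + 1 = 3
  C(3) = 1 + C(2) + C(1) = 1 + 3 + 1 = 5
  C(4) = 1 + C(3) + C(2) = 1 + 5 + 3 = 9
  C(5) = 1 + C(4) + C(3) = 1 + 9 + 5 = 15
  C(6) = 1 + C(5) + C(4) = 1 + 15 + 9 = 25
Total calls = C(6) = 25


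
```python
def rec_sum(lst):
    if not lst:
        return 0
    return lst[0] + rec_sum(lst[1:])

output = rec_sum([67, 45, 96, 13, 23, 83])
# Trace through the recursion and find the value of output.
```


rec_sum([67, 45, 96, 13, 23, 83])
= 67 + rec_sum([45, 96, 13, 23, 83])
= 67 + 45 + rec_sum([96, 13, 23, 83])
= 67 + 45 + 96 + rec_sum([13, 23, 83])
= 67 + 45 + 96 + 13 + rec_sum([23, 83])
= 67 + 45 + 96 + 13 + 23 + rec_sum([83])
= 67 + 45 + 96 + 13 + 23 + 83 + rec_sum([])
= 67 + 45 + 96 + 13 + 23 + 83 + 0
= 327


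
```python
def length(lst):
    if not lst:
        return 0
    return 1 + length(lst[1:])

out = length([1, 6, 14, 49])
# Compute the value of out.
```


length([1, 6, 14, 49])
= 1 + length([6, 14, 49])
= 1 + 1 + length([14, 49])
= 1 + 1 + 1 + length([49])
= 1 + 1 + 1 + 1 + length([])
= 1 + 1 + 1 + 1 + 0
= 4


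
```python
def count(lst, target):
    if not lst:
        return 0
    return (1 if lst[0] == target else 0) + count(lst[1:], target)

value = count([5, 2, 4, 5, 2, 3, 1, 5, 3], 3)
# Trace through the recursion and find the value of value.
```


count([5, 2, 4, 5, 2, 3, 1, 5, 3], 3)
lst[0]=5 != 3: 0 + count([2, 4, 5, 2, 3, 1, 5, 3], 3)
lst[0]=2 != 3: 0 + count([4, 5, 2, 3, 1, 5, 3], 3)
lst[0]=4 != 3: 0 + count([5, 2, 3, 1, 5, 3], 3)
lst[0]=5 != 3: 0 + count([2, 3, 1, 5, 3], 3)
lst[0]=2 != 3: 0 + count([3, 1, 5, 3], 3)
lst[0]=3 == 3: 1 + count([1, 5, 3], 3)
lst[0]=1 != 3: 0 + count([5, 3], 3)
lst[0]=5 != 3: 0 + count([3], 3)
lst[0]=3 == 3: 1 + count([], 3)
= 2


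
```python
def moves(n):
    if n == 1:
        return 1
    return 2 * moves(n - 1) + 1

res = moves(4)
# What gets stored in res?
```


moves(4)
= 2 * moves(3) + 1
= 2 * (2 * moves(2) + 1) + 1
= 2 * (2 * (2 * moves(1) + 1) + 1) + 1
Now compute bottom-up:
moves(1) = 1
moves(2) = 2 * 1 + 1 = 3
moves(3) = 2 * 3 + 1 = 7
moves(4) = 2 * 7 + 1 = 15
= 15


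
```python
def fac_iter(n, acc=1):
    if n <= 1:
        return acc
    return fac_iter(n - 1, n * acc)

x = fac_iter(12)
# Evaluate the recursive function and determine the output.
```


fac_iter(12, 1)
= fac_iter(11, 12 * 1) = fac_iter(11, 12)
= fac_iter(10, 11 * 12) = fac_iter(10, 132)
= fac_iter(9, 10 * 132) = fac_iter(9, 1320)
= fac_iter(8, 9 * 1320) = fac_iter(8, 11880)
= fac_iter(7, 8 * 11880) = fac_iter(7, 95040)
= fac_iter(6, 7 * 95040) = fac_iter(6, 665280)
= fac_iter(5, 6 * 665280) = fac_iter(5, 3991680)
= fac_iter(4, 5 * 3991680) = fac_iter(4, 19958400)
= fac_iter(3, 4 * 19958400) = fac_iter(3, 79833600)
= fac_iter(2, 3 * 79833600) = fac_iter(2, 239500800)
= fac_iter(1, 2 * 239500800) = fac_iter(1, 479001600)
n <= 1, return acc = 479001600


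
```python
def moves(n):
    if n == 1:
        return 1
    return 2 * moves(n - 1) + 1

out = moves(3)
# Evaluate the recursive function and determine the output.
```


moves(3)
= 2 * moves(2) + 1
= 2 * (2 * moves(1) + 1) + 1
Now compute bottom-up:
moves(1) = 1
moves(2) = 2 * 1 + 1 = 3
moves(3) = 2 * 3 + 1 = 7
= 7


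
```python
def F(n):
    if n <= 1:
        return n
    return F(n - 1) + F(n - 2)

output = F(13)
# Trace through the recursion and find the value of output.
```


F(13)
= F(12) + F(11)
= (F(11) + F(10)) + F(11)
Computing bottom-up: F(0)=0, F(1)=1, F(2)=1, F(3)=2, F(4)=3, F(5)=5, F(6)=8, F(7)=13, F(8)=21, F(9)=34, F(10)=55, F(11)=89, F(12)=144, F(13)=233
= 233


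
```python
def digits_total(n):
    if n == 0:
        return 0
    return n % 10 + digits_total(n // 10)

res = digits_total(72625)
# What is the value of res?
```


digits_total(72625)
= 5 + digits_total(7262)
= 5 + 2 + digits_total(726)
= 5 + 2 + 6 + digits_total(72)
= 5 + 2 + 6 + 2 + digits_total(7)
= 5 + 2 + 6 + 2 + 7 + digits_total(0)
= 5 + 2 + 6 + 2 + 7 + 0
= 22


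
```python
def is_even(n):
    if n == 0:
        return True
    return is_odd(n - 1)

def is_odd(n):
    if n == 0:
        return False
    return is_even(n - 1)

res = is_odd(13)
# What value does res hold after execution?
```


is_odd(13)
= is_even(12)
= is_odd(11)
= is_even(10)
= is_odd(9)
= is_even(8)
= is_odd(7)
= is_even(6)
= is_odd(5)
= is_even(4)
= is_odd(3)
= is_even(2)
= is_odd(1)
= is_even(0)
n == 0: return True
= True


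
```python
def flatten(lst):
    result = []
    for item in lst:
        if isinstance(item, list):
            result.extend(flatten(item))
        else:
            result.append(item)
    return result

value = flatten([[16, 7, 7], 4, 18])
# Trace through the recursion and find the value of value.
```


flatten([[16, 7, 7], 4, 18])
Processing each element:
  [16, 7, 7] is a list -> flatten recursively -> [16, 7, 7]
  4 is not a list -> append 4
  18 is not a list -> append 18
= [16, 7, 7, 4, 18]


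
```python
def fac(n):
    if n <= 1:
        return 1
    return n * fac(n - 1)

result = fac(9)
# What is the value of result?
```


fac(9)
= 9 * fac(8)
= 9 * 8 * fac(7)
= 9 * 8 * 7 * fac(6)
= 9 * 8 * 7 * 6 * fac(5)
= 9 * 8 * 7 * 6 * 5 * fac(4)
= 9 * 8 * 7 * 6 * 5 * 4 * fac(3)
= 9 * 8 * 7 * 6 * 5 * 4 * 3 * fac(2)
= 9 * 8 * 7 * 6 * 5 * 4 * 3 * 2 * fac(1)
= 9 * 8 * 7 * 6 * 5 * 4 * 3 * 2 * 1
= 362880


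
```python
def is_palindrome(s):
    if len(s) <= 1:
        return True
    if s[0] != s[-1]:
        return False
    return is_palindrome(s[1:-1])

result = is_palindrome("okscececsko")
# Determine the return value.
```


is_palindrome("okscececsko")
"okscececsko": s[0]='o' == s[-1]='o' -> is_palindrome("kscececsk")
"kscececsk": s[0]='k' == s[-1]='k' -> is_palindrome("scececs")
"scececs": s[0]='s' == s[-1]='s' -> is_palindrome("cecec")
"cecec": s[0]='c' == s[-1]='c' -> is_palindrome("ece")
"ece": s[0]='e' == s[-1]='e' -> is_palindrome("c")
"c": len <= 1 -> True
= True


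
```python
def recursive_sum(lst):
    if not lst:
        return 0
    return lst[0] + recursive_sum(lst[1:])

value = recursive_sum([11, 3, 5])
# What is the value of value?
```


recursive_sum([11, 3, 5])
= 11 + recursive_sum([3, 5])
= 11 + 3 + recursive_sum([5])
= 11 + 3 + 5 + recursive_sum([])
= 11 + 3 + 5 + 0
= 19


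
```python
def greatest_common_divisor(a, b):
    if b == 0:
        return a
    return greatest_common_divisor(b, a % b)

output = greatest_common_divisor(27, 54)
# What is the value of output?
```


greatest_common_divisor(27, 54)
= greatest_common_divisor(54, 27 % 54) = greatest_common_divisor(54, 27)
= greatest_common_divisor(27, 54 % 27) = greatest_common_divisor(27, 0)
b == 0, return a = 27


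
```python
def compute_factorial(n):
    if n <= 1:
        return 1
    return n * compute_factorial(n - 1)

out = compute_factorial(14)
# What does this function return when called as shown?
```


compute_factorial(14)
= 14 * compute_factorial(13)
= 14 * 13 * compute_factorial(12)
= 14 * 13 * 12 * compute_factorial(11)
= 14 * 13 * 12 * 11 * compute_factorial(10)
= 14 * 13 * 12 * 11 * 10 * compute_factorial(9)
= 14 * 13 * 12 * 11 * 10 * 9 * compute_factorial(8)
= 14 * 13 * 12 * 11 * 10 * 9 * 8 * compute_factorial(7)
= 14 * 13 * 12 * 11 * 10 * 9 * 8 * 7 * compute_factorial(6)
= 14 * 13 * 12 * 11 * 10 * 9 * 8 * 7 * 6 * compute_factorial(5)
= 14 * 13 * 12 * 11 * 10 * 9 * 8 * 7 * 6 * 5 * compute_factorial(4)
= 14 * 13 * 12 * 11 * 10 * 9 * 8 * 7 * 6 * 5 * 4 * compute_factorial(3)
= 14 * 13 * 12 * 11 * 10 * 9 * 8 * 7 * 6 * 5 * 4 * 3 * compute_factorial(2)
= 14 * 13 * 12 * 11 * 10 * 9 * 8 * 7 * 6 * 5 * 4 * 3 * 2 * compute_factorial(1)
= 14 * 13 * 12 * 11 * 10 * 9 * 8 * 7 * 6 * 5 * 4 * 3 * 2 * 1
= 87178291200


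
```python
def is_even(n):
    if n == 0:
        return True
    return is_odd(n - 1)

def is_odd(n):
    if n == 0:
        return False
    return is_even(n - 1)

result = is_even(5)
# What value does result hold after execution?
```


is_even(5)
= is_odd(4)
= is_even(3)
= is_odd(2)
= is_even(1)
= is_odd(0)
n == 0: return False
= False


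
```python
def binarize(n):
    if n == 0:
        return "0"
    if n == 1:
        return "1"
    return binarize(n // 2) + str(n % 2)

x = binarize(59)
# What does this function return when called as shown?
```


binarize(59)
= binarize(29) + "1"
= binarize(14) + "1" + "1"
= binarize(7) + "0" + "1" + "1"
= binarize(3) + "1" + "0" + "1" + "1"
= binarize(1) + "1" + "1" + "0" + "1" + "1"
= "1" + "1" + "1" + "0" + "1" + "1"
= "111011"


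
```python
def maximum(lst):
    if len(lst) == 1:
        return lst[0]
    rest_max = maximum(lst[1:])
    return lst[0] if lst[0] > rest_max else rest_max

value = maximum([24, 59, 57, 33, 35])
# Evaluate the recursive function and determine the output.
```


maximum([24, 59, 57, 33, 35])
= compare 24 with maximum([59, 57, 33, 35])
= compare 59 with maximum([57, 33, 35])
= compare 57 with maximum([33, 35])
= compare 33 with maximum([35])
Base: maximum([35]) = 35
compare 33 with 35: max = 35
compare 57 with 35: max = 57
compare 59 with 57: max = 59
compare 24 with 59: max = 59
= 59


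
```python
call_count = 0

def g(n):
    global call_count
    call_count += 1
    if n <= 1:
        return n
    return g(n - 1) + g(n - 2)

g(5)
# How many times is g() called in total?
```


g(5) calls g(4) and g(3); each non-base call branches into two more.
Let C(k) = total number of calls made by g(k), including the call to g(k) itself.
Base cases: C(0) = 1, C(1) = 1
Recurrence: C(k) = 1 + C(k-1) + C(k-2)
  C(2) = 1 + C(1) + C(0) = 1 + 1 + 1 = 3
  C(3) = 1 + C(2) + C(1) = 1 + 3 + 1 = 5
  C(4) = 1 + C(3) + C(2) = 1 + 5 + 3 = 9
  C(5) = 1 + C(4) + C(3) = 1 + 9 + 5 = 15
Total calls = C(5) = 15


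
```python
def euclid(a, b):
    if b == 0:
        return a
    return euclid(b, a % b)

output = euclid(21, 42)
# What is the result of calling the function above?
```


euclid(21, 42)
= euclid(42, 21 % 42) = euclid(42, 21)
= euclid(21, 42 % 21) = euclid(21, 0)
b == 0, return a = 21


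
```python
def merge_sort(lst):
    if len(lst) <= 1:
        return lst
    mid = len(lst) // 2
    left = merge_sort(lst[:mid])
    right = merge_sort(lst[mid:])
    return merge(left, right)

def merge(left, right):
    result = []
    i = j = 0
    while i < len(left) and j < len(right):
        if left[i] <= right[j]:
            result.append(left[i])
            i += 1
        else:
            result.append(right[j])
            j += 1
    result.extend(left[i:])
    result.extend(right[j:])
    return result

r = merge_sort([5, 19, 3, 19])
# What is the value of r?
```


merge_sort([5, 19, 3, 19])
Split into [5, 19] and [3, 19]
Left sorted: [5, 19]
Right sorted: [3, 19]
Merge [5, 19] and [3, 19]
= [3, 5, 19, 19]


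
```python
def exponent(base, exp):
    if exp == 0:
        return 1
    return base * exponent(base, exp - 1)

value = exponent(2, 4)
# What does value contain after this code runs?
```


exponent(2, 4)
= 2 * exponent(2, 3)
= 2 * 2 * exponent(2, 2)
= 2 * 2 * 2 * exponent(2, 1)
= 2 * 2 * 2 * 2 * exponent(2, 0)
= 2 * 2 * 2 * 2 * 1
= 16


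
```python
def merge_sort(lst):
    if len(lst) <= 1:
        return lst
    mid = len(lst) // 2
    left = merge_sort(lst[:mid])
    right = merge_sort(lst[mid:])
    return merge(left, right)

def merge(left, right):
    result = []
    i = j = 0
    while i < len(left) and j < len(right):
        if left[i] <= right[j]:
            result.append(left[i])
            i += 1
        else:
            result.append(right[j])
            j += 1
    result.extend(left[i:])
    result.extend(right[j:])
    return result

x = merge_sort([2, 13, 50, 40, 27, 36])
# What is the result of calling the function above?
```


merge_sort([2, 13, 50, 40, 27, 36])
Split into [2, 13, 50] and [40, 27, 36]
Left sorted: [2, 13, 50]
Right sorted: [27, 36, 40]
Merge [2, 13, 50] and [27, 36, 40]
= [2, 13, 27, 36, 40, 50]


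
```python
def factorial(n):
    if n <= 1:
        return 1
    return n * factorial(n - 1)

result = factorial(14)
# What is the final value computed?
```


factorial(14)
= 14 * factorial(13)
= 14 * 13 * factorial(12)
= 14 * 13 * 12 * factorial(11)
= 14 * 13 * 12 * 11 * factorial(10)
= 14 * 13 * 12 * 11 * 10 * factorial(9)
= 14 * 13 * 12 * 11 * 10 * 9 * factorial(8)
= 14 * 13 * 12 * 11 * 10 * 9 * 8 * factorial(7)
= 14 * 13 * 12 * 11 * 10 * 9 * 8 * 7 * factorial(6)
= 14 * 13 * 12 * 11 * 10 * 9 * 8 * 7 * 6 * factorial(5)
= 14 * 13 * 12 * 11 * 10 * 9 * 8 * 7 * 6 * 5 * factorial(4)
= 14 * 13 * 12 * 11 * 10 * 9 * 8 * 7 * 6 * 5 * 4 * factorial(3)
= 14 * 13 * 12 * 11 * 10 * 9 * 8 * 7 * 6 * 5 * 4 * 3 * factorial(2)
= 14 * 13 * 12 * 11 * 10 * 9 * 8 * 7 * 6 * 5 * 4 * 3 * 2 * factorial(1)
= 14 * 13 * 12 * 11 * 10 * 9 * 8 * 7 * 6 * 5 * 4 * 3 * 2 * 1
= 87178291200


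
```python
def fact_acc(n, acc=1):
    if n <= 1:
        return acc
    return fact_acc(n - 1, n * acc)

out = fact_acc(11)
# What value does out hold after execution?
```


fact_acc(11, 1)
= fact_acc(10, 11 * 1) = fact_acc(10, 11)
= fact_acc(9, 10 * 11) = fact_acc(9, 110)
= fact_acc(8, 9 * 110) = fact_acc(8, 990)
= fact_acc(7, 8 * 990) = fact_acc(7, 7920)
= fact_acc(6, 7 * 7920) = fact_acc(6, 55440)
= fact_acc(5, 6 * 55440) = fact_acc(5, 332640)
= fact_acc(4, 5 * 332640) = fact_acc(4, 1663200)
= fact_acc(3, 4 * 1663200) = fact_acc(3, 6652800)
= fact_acc(2, 3 * 6652800) = fact_acc(2, 19958400)
= fact_acc(1, 2 * 19958400) = fact_acc(1, 39916800)
n <= 1, return acc = 39916800


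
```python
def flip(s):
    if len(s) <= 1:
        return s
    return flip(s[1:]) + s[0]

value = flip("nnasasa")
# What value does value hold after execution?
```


flip("nnasasa")
= flip("nasasa") + "n"
= flip("asasa") + "n" + "n"
= flip("sasa") + "a" + "n" + "n"
= flip("asa") + "s" + "a" + "n" + "n"
= flip("sa") + "a" + "s" + "a" + "n" + "n"
= flip("a") + "s" + "a" + "s" + "a" + "n" + "n"
= "a" + "s" + "a" + "s" + "a" + "n" + "n"
= "asasann"


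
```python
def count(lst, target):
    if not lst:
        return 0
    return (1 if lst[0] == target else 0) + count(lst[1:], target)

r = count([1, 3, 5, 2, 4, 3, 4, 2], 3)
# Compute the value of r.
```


count([1, 3, 5, 2, 4, 3, 4, 2], 3)
lst[0]=1 != 3: 0 + count([3, 5, 2, 4, 3, 4, 2], 3)
lst[0]=3 == 3: 1 + count([5, 2, 4, 3, 4, 2], 3)
lst[0]=5 != 3: 0 + count([2, 4, 3, 4, 2], 3)
lst[0]=2 != 3: 0 + count([4, 3, 4, 2], 3)
lst[0]=4 != 3: 0 + count([3, 4, 2], 3)
lst[0]=3 == 3: 1 + count([4, 2], 3)
lst[0]=4 != 3: 0 + count([2], 3)
lst[0]=2 != 3: 0 + count([], 3)
= 2


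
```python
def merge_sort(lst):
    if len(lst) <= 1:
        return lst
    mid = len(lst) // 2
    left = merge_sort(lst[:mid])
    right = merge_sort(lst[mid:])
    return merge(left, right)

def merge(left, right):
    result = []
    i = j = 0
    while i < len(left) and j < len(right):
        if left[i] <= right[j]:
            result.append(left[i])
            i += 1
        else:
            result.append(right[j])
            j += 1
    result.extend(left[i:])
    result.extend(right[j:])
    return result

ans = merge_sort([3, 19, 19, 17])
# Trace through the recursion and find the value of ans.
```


merge_sort([3, 19, 19, 17])
Split into [3, 19] and [19, 17]
Left sorted: [3, 19]
Right sorted: [17, 19]
Merge [3, 19] and [17, 19]
= [3, 17, 19, 19]


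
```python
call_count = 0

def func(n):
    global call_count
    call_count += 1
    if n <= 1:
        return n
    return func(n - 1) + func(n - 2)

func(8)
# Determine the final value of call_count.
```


func(8) calls func(7) and func(6); each non-base call branches into two more.
Let C(k) = total number of calls made by func(k), including the call to func(k) itself.
Base cases: C(0) = 1, C(1) = 1
Recurrence: C(k) = 1 + C(k-1) + C(k-2)
  C(2) = 1 + C(1) + C(0) = 1 + 1 + 1 = 3
  C(3) = 1 + C(2) + C(1) = 1 + 3 + 1 = 5
  C(4) = 1 + C(3) + C(2) = 1 + 5 + 3 = 9
  C(5) = 1 + C(4) + C(3) = 1 + 9 + 5 = 15
  C(6) = 1 + C(5) + C(4) = 1 + 15 + 9 = 25
  C(7) = 1 + C(6) + C(5) = 1 + 25 + 15 = 41
  C(8) = 1 + C(7) + C(6) = 1 + 41 + 25 = 67
Total calls = C(8) = 67


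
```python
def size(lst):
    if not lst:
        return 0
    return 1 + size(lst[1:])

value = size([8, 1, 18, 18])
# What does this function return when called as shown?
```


size([8, 1, 18, 18])
= 1 + size([1, 18, 18])
= 1 + 1 + size([18, 18])
= 1 + 1 + 1 + size([18])
= 1 + 1 + 1 + 1 + size([])
= 1 + 1 + 1 + 1 + 0
= 4


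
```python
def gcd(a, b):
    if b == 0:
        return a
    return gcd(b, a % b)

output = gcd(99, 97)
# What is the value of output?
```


gcd(99, 97)
= gcd(97, 99 % 97) = gcd(97, 2)
= gcd(2, 97 % 2) = gcd(2, 1)
= gcd(1, 2 % 1) = gcd(1, 0)
b == 0, return a = 1


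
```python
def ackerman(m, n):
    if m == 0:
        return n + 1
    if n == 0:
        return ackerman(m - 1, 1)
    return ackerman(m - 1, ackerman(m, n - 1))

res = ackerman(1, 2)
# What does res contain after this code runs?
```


ackerman(1, 2)
= ackerman(0, ackerman(1, 1))
First compute ackerman(1, 1) = 3
= ackerman(0, 3)
= 4


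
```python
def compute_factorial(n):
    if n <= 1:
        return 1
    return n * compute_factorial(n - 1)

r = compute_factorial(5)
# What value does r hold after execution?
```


compute_factorial(5)
= 5 * compute_factorial(4)
= 5 * 4 * compute_factorial(3)
= 5 * 4 * 3 * compute_factorial(2)
= 5 * 4 * 3 * 2 * compute_factorial(1)
= 5 * 4 * 3 * 2 * 1
= 120


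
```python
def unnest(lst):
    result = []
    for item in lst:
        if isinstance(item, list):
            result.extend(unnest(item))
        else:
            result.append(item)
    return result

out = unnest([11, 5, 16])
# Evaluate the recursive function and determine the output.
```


unnest([11, 5, 16])
Processing each element:
  11 is not a list -> append 11
  5 is not a list -> append 5
  16 is not a list -> append 16
= [11, 5, 16]


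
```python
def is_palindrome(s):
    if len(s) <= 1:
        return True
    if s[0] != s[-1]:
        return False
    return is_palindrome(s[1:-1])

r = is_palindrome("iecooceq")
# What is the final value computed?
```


is_palindrome("iecooceq")
"iecooceq": s[0]='i' != s[-1]='q' -> False
= False


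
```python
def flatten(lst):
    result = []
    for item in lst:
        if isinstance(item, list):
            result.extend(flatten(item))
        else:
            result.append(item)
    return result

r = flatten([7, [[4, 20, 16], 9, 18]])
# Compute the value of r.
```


flatten([7, [[4, 20, 16], 9, 18]])
Processing each element:
  7 is not a list -> append 7
  [[4, 20, 16], 9, 18] is a list -> flatten recursively -> [4, 20, 16, 9, 18]
= [7, 4, 20, 16, 9, 18]


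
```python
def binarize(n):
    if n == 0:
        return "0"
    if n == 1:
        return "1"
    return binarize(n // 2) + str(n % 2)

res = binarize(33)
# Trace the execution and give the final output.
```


binarize(33)
= binarize(16) + "1"
= binarize(8) + "0" + "1"
= binarize(4) + "0" + "0" + "1"
= binarize(2) + "0" + "0" + "0" + "1"
= binarize(1) + "0" + "0" + "0" + "0" + "1"
= "1" + "0" + "0" + "0" + "0" + "1"
= "100001"


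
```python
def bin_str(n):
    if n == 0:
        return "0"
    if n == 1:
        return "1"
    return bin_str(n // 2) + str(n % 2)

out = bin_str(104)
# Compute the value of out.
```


bin_str(104)
= bin_str(52) + "0"
= bin_str(26) + "0" + "0"
= bin_str(13) + "0" + "0" + "0"
= bin_str(6) + "1" + "0" + "0" + "0"
= bin_str(3) + "0" + "1" + "0" + "0" + "0"
= bin_str(1) + "1" + "0" + "1" + "0" + "0" + "0"
= "1" + "1" + "0" + "1" + "0" + "0" + "0"
= "1101000"


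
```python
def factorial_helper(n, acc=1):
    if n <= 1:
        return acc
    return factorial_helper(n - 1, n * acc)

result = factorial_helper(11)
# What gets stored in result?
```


factorial_helper(11, 1)
= factorial_helper(10, 11 * 1) = factorial_helper(10, 11)
= factorial_helper(9, 10 * 11) = factorial_helper(9, 110)
= factorial_helper(8, 9 * 110) = factorial_helper(8, 990)
= factorial_helper(7, 8 * 990) = factorial_helper(7, 7920)
= factorial_helper(6, 7 * 7920) = factorial_helper(6, 55440)
= factorial_helper(5, 6 * 55440) = factorial_helper(5, 332640)
= factorial_helper(4, 5 * 332640) = factorial_helper(4, 1663200)
= factorial_helper(3, 4 * 1663200) = factorial_helper(3, 6652800)
= factorial_helper(2, 3 * 6652800) = factorial_helper(2, 19958400)
= factorial_helper(1, 2 * 19958400) = factorial_helper(1, 39916800)
n <= 1, return acc = 39916800


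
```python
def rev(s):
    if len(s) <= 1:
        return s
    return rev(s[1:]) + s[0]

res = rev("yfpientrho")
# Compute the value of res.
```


rev("yfpientrho")
= rev("fpientrho") + "y"
= rev("pientrho") + "f" + "y"
= rev("ientrho") + "p" + "f" + "y"
= rev("entrho") + "i" + "p" + "f" + "y"
= rev("ntrho") + "e" + "i" + "p" + "f" + "y"
= rev("trho") + "n" + "e" + "i" + "p" + "f" + "y"
= rev("rho") + "t" + "n" + "e" + "i" + "p" + "f" + "y"
= rev("ho") + "r" + "t" + "n" + "e" + "i" + "p" + "f" + "y"
= rev("o") + "h" + "r" + "t" + "n" + "e" + "i" + "p" + "f" + "y"
= "o" + "h" + "r" + "t" + "n" + "e" + "i" + "p" + "f" + "y"
= "ohrtneipfy"


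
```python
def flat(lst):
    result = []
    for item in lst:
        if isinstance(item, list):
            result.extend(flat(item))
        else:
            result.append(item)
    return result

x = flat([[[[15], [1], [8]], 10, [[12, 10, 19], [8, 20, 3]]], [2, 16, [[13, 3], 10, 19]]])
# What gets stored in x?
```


flat([[[[15], [1], [8]], 10, [[12, 10, 19], [8, 20, 3]]], [2, 16, [[13, 3], 10, 19]]])
Processing each element:
  [[[15], [1], [8]], 10, [[12, 10, 19], [8, 20, 3]]] is a list -> flat recursively -> [15, 1, 8, 10, 12, 10, 19, 8, 20, 3]
  [2, 16, [[13, 3], 10, 19]] is a list -> flat recursively -> [2, 16, 13, 3, 10, 19]
= [15, 1, 8, 10, 12, 10, 19, 8, 20, 3, 2, 16, 13, 3, 10, 19]


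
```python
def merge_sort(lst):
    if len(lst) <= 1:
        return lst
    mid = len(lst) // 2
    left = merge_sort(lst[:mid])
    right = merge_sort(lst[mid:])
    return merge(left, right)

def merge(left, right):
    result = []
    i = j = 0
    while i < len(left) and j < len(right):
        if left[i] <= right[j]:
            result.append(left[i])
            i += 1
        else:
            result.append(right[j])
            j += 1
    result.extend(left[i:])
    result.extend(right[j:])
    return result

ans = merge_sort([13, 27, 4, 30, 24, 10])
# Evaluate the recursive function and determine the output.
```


merge_sort([13, 27, 4, 30, 24, 10])
Split into [13, 27, 4] and [30, 24, 10]
Left sorted: [4, 13, 27]
Right sorted: [10, 24, 30]
Merge [4, 13, 27] and [10, 24, 30]
= [4, 10, 13, 24, 27, 30]


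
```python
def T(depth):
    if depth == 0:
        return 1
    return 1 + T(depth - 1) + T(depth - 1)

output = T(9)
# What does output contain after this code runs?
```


T(9)
= 1 + T(8) + T(8)
= 1 + 2 * T(8)
T(k) = 2^(k+1) - 1
T(0) = 1
T(1) = 3
T(2) = 7
T(3) = 15
T(4) = 31
T(9) = 2^10 - 1 = 1023
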